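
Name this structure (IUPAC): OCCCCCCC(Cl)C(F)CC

Counting along the main chain through the –OH group gives 10 carbons: the parent is decane.
The highest-priority functional group is an alcohol (–OH), so the name ends in -ol.
Number the chain so that numbering from this end puts the hydroxyl group at C-1 rather than C-10.
That gives the hydroxyl at C-1; a chloro group at C-7; a fluoro group at C-8.
Prefixes are listed alphabetically: chloro, fluoro.
The name is 7-chloro-8-fluorodecan-1-ol.

7-chloro-8-fluorodecan-1-ol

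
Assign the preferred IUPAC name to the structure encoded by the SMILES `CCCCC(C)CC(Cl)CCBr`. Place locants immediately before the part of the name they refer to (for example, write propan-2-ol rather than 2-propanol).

1-bromo-3-chloro-5-methylnonane

The longest carbon chain is 9 atoms: the parent is nonane.
The numbering direction is chosen so that the substituent locant set {1,3,5} is lower than {5,7,9} at the first point of difference.
That gives a bromo group at C-1; a chloro group at C-3; a methyl group at C-5.
The substituents are ordered alphabetically, ignoring any di-/tri- multipliers.
The name is 1-bromo-3-chloro-5-methylnonane.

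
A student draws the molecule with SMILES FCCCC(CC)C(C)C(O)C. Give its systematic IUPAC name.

Counting along the main chain through the –OH group gives 7 carbons: the parent is heptane.
An alcohol (–OH) is the principal characteristic group, giving the suffix -ol.
The numbering direction is chosen so that numbering from this end puts the hydroxyl group at C-2 rather than C-6.
That gives the hydroxyl at C-2; an ethyl group at C-4; a fluoro group at C-7; a methyl group at C-3.
Prefixes are listed alphabetically: ethyl, fluoro, methyl.
Putting it together: 4-ethyl-7-fluoro-3-methylheptan-2-ol.

4-ethyl-7-fluoro-3-methylheptan-2-ol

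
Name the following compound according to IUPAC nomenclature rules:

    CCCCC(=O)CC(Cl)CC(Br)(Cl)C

9-bromo-7,9-dichlorodecan-5-one

The longest chain bearing the carbonyl is 10 carbons long (decane).
A ketone (C=O on an internal carbon) is the principal characteristic group, giving the suffix -one.
The numbering direction is chosen so that numbering from this end puts the carbonyl group at C-5 rather than C-6.
This places the carbonyl at C-5; a bromo group at C-9; chloro groups at C-7 and C-9.
Prefixes are listed alphabetically: bromo, chloro.
Assembling the pieces gives 9-bromo-7,9-dichlorodecan-5-one.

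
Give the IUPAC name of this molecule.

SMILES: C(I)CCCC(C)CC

1-iodo-5-methylheptane

The longest carbon chain is 7 atoms: the parent is heptane.
Number the chain so that the substituent locant set {1,5} is lower than {3,7} at the first point of difference.
With this numbering: an iodo group at C-1; a methyl group at C-5.
Substituent prefixes are cited in alphabetical order (multiplying prefixes like di-/tri- are ignored for ordering).
The name is 1-iodo-5-methylheptane.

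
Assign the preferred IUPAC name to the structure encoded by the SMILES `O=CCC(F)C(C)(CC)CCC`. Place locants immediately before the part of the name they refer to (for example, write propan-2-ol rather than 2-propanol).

4-ethyl-3-fluoro-4-methylheptanal

The longest chain bearing the –CHO group is 7 carbons long (heptane).
An aldehyde (terminal –CHO) is the principal characteristic group, giving the suffix -al.
Choose the numbering such that the aldehyde carbon is C-1 by definition.
This places an ethyl group at C-4; a fluoro group at C-3; a methyl group at C-4.
Substituent prefixes are cited in alphabetical order (multiplying prefixes like di-/tri- are ignored for ordering).
Assembling the pieces gives 4-ethyl-3-fluoro-4-methylheptanal.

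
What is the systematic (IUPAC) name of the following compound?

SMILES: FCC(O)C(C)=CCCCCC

Counting along the main chain through the –OH group and the multiple bond gives 9 carbons: the parent is nonane.
The highest-priority functional group is an alcohol (–OH), so the name ends in -ol.
The chain contains a C=C double bond, so the unsaturation ending is -ene.
The numbering direction is chosen so that numbering from this end puts the hydroxyl group at C-2 rather than C-8.
This places the hydroxyl at C-2; the double bond between C-3 and C-4; a fluoro group at C-1; a methyl group at C-3.
Substituent prefixes are cited in alphabetical order (multiplying prefixes like di-/tri- are ignored for ordering).
Assembling the pieces gives 1-fluoro-3-methylnon-3-en-2-ol.

1-fluoro-3-methylnon-3-en-2-ol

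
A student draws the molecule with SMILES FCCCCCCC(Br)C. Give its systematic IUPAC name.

7-bromo-1-fluorooctane

The longest carbon chain is 8 atoms: the parent is octane.
Choose the numbering such that the substituent locant set {1,7} is lower than {2,8} at the first point of difference.
With this numbering: a bromo group at C-7; a fluoro group at C-1.
Substituent prefixes are cited in alphabetical order (multiplying prefixes like di-/tri- are ignored for ordering).
Putting it together: 7-bromo-1-fluorooctane.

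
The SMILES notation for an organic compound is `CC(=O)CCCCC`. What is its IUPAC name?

The longest chain bearing the carbonyl is 7 carbons long (heptane).
A ketone (C=O on an internal carbon) is the principal characteristic group, giving the suffix -one.
The numbering direction is chosen so that numbering from this end puts the carbonyl group at C-2 rather than C-6.
That gives the carbonyl at C-2.
The name is heptan-2-one.

heptan-2-one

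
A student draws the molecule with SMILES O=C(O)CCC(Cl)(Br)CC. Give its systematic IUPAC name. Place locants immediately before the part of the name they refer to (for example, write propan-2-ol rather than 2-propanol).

Counting along the main chain through the –COOH group gives 6 carbons: the parent is hexane.
The highest-priority functional group is a carboxylic acid (terminal –COOH), so the name ends in -oic acid.
Choose the numbering such that the carboxylic acid carbon is C-1 by definition.
With this numbering: a bromo group at C-4; a chloro group at C-4.
Substituent prefixes are cited in alphabetical order (multiplying prefixes like di-/tri- are ignored for ordering).
Putting it together: 4-bromo-4-chlorohexanoic acid.

4-bromo-4-chlorohexanoic acid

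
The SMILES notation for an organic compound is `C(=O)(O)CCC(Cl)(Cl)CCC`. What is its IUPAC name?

The longest chain bearing the –COOH group is 7 carbons long (heptane).
The principal characteristic group is a carboxylic acid (terminal –COOH), named with the suffix -oic acid.
The numbering direction is chosen so that the carboxylic acid carbon is C-1 by definition.
With this numbering: two chloro groups at C-4.
The name is 4,4-dichloroheptanoic acid.

4,4-dichloroheptanoic acid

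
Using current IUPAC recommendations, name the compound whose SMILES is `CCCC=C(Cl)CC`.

3-chlorohept-3-ene

Counting along the main chain through the multiple bond gives 7 carbons: the parent is heptane.
A C=C double bond in the chain gives the infix -ene-.
Number the chain so that numbering from this end puts the double bond at C-3 rather than C-4.
This places the double bond between C-3 and C-4; a chloro group at C-3.
Assembling the pieces gives 3-chlorohept-3-ene.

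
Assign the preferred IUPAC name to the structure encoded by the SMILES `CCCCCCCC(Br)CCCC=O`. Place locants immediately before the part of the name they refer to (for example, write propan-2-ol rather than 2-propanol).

5-bromododecanal

Counting along the main chain through the –CHO group gives 12 carbons: the parent is dodecane.
The highest-priority functional group is an aldehyde (terminal –CHO), so the name ends in -al.
Number the chain so that the aldehyde carbon is C-1 by definition.
With this numbering: a bromo group at C-5.
The name is 5-bromododecanal.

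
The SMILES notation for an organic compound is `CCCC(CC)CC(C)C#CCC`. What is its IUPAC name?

The longest chain bearing the multiple bond is 10 carbons long (decane).
A C≡C triple bond in the chain gives the infix -yne-.
The numbering direction is chosen so that numbering from this end puts the triple bond at C-3 rather than C-7.
This places the triple bond between C-3 and C-4; an ethyl group at C-7; a methyl group at C-5.
The substituents are ordered alphabetically, ignoring any di-/tri- multipliers.
Putting it together: 7-ethyl-5-methyldec-3-yne.

7-ethyl-5-methyldec-3-yne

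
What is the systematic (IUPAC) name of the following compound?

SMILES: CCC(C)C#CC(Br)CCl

2-bromo-1-chloro-5-methylhept-3-yne

The longest chain bearing the multiple bond is 7 carbons long (heptane).
A C≡C triple bond in the chain gives the infix -yne-.
Number the chain so that numbering from this end puts the triple bond at C-3 rather than C-4.
That gives the triple bond between C-3 and C-4; a bromo group at C-2; a chloro group at C-1; a methyl group at C-5.
The substituents are ordered alphabetically, ignoring any di-/tri- multipliers.
The name is 2-bromo-1-chloro-5-methylhept-3-yne.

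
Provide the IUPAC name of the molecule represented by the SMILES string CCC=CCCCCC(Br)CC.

9-bromoundec-3-ene

The longest carbon chain that includes the multiple bond has 11 carbons, so the parent hydride is undecane.
The chain contains a C=C double bond, so the unsaturation ending is -ene.
Number the chain so that numbering from this end puts the double bond at C-3 rather than C-8.
That gives the double bond between C-3 and C-4; a bromo group at C-9.
Putting it together: 9-bromoundec-3-ene.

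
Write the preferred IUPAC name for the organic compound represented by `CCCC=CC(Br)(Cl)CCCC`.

6-bromo-6-chlorodec-4-ene

The longest carbon chain that includes the multiple bond has 10 carbons, so the parent hydride is decane.
There is one C=C double bond, indicated by the ending -ene.
Choose the numbering such that numbering from this end puts the double bond at C-4 rather than C-6.
That gives the double bond between C-4 and C-5; a bromo group at C-6; a chloro group at C-6.
Substituent prefixes are cited in alphabetical order (multiplying prefixes like di-/tri- are ignored for ordering).
Assembling the pieces gives 6-bromo-6-chlorodec-4-ene.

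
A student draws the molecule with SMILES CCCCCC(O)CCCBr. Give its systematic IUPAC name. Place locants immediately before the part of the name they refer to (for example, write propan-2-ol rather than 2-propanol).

1-bromononan-4-ol

The longest carbon chain that includes the –OH group has 9 carbons, so the parent hydride is nonane.
The principal characteristic group is an alcohol (–OH), named with the suffix -ol.
Number the chain so that numbering from this end puts the hydroxyl group at C-4 rather than C-6.
That gives the hydroxyl at C-4; a bromo group at C-1.
Putting it together: 1-bromononan-4-ol.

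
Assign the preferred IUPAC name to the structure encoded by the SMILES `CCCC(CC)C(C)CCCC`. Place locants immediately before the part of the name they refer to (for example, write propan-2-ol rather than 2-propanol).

The longest carbon chain is 9 atoms: the parent is nonane.
Choose the numbering such that the substituent locant set {4,5} is lower than {5,6} at the first point of difference.
This places an ethyl group at C-4; a methyl group at C-5.
Substituent prefixes are cited in alphabetical order (multiplying prefixes like di-/tri- are ignored for ordering).
Assembling the pieces gives 4-ethyl-5-methylnonane.

4-ethyl-5-methylnonane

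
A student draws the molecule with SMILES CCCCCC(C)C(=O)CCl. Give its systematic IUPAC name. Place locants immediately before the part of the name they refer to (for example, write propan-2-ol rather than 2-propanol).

The longest chain bearing the carbonyl is 8 carbons long (octane).
The highest-priority functional group is a ketone (C=O on an internal carbon), so the name ends in -one.
Number the chain so that numbering from this end puts the carbonyl group at C-2 rather than C-7.
With this numbering: the carbonyl at C-2; a chloro group at C-1; a methyl group at C-3.
The substituents are ordered alphabetically, ignoring any di-/tri- multipliers.
Assembling the pieces gives 1-chloro-3-methyloctan-2-one.

1-chloro-3-methyloctan-2-one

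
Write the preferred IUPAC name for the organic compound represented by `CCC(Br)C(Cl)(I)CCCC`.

The parent chain contains 8 carbons (octane).
The numbering direction is chosen so that the substituent locant set {3,4,4} is lower than {5,5,6} at the first point of difference.
With this numbering: a bromo group at C-3; a chloro group at C-4; an iodo group at C-4.
Prefixes are listed alphabetically: bromo, chloro, iodo.
Assembling the pieces gives 3-bromo-4-chloro-4-iodooctane.

3-bromo-4-chloro-4-iodooctane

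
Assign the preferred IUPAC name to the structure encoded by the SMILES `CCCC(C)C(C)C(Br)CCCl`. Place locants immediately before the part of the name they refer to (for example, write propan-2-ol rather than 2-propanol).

The longest carbon chain is 8 atoms: the parent is octane.
Number the chain so that the substituent locant set {1,3,4,5} is lower than {4,5,6,8} at the first point of difference.
With this numbering: a bromo group at C-3; a chloro group at C-1; methyl groups at C-4 and C-5.
Prefixes are listed alphabetically: bromo, chloro, methyl.
The name is 3-bromo-1-chloro-4,5-dimethyloctane.

3-bromo-1-chloro-4,5-dimethyloctane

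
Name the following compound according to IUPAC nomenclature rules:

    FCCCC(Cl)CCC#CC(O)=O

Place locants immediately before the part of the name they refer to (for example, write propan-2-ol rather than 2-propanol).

6-chloro-9-fluoronon-2-ynoic acid

Counting along the main chain through the –COOH group and the multiple bond gives 9 carbons: the parent is nonane.
A carboxylic acid (terminal –COOH) is the principal characteristic group, giving the suffix -oic acid.
A C≡C triple bond in the chain gives the infix -yne-.
Number the chain so that the carboxylic acid carbon is C-1 by definition.
This places the triple bond between C-2 and C-3; a chloro group at C-6; a fluoro group at C-9.
Prefixes are listed alphabetically: chloro, fluoro.
Assembling the pieces gives 6-chloro-9-fluoronon-2-ynoic acid.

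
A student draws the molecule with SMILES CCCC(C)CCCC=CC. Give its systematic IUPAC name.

Counting along the main chain through the multiple bond gives 10 carbons: the parent is decane.
There is one C=C double bond, indicated by the ending -ene.
Number the chain so that numbering from this end puts the double bond at C-2 rather than C-8.
This places the double bond between C-2 and C-3; a methyl group at C-7.
Putting it together: 7-methyldec-2-ene.

7-methyldec-2-ene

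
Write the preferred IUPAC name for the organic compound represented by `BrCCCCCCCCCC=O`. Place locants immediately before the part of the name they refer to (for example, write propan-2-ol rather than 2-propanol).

10-bromodecanal

The longest carbon chain that includes the –CHO group has 10 carbons, so the parent hydride is decane.
The highest-priority functional group is an aldehyde (terminal –CHO), so the name ends in -al.
Number the chain so that the aldehyde carbon is C-1 by definition.
That gives a bromo group at C-10.
Assembling the pieces gives 10-bromodecanal.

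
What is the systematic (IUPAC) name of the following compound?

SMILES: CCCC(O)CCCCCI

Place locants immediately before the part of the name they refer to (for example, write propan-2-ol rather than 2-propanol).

The longest chain bearing the –OH group is 9 carbons long (nonane).
The highest-priority functional group is an alcohol (–OH), so the name ends in -ol.
Choose the numbering such that numbering from this end puts the hydroxyl group at C-4 rather than C-6.
That gives the hydroxyl at C-4; an iodo group at C-9.
Putting it together: 9-iodononan-4-ol.

9-iodononan-4-ol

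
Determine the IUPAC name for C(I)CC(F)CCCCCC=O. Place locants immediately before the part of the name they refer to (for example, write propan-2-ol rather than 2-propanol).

7-fluoro-9-iodononanal

Counting along the main chain through the –CHO group gives 9 carbons: the parent is nonane.
The highest-priority functional group is an aldehyde (terminal –CHO), so the name ends in -al.
Number the chain so that the aldehyde carbon is C-1 by definition.
That gives a fluoro group at C-7; an iodo group at C-9.
The substituents are ordered alphabetically, ignoring any di-/tri- multipliers.
Putting it together: 7-fluoro-9-iodononanal.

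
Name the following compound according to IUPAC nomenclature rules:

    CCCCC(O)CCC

Counting along the main chain through the –OH group gives 8 carbons: the parent is octane.
The highest-priority functional group is an alcohol (–OH), so the name ends in -ol.
Choose the numbering such that numbering from this end puts the hydroxyl group at C-4 rather than C-5.
This places the hydroxyl at C-4.
Assembling the pieces gives octan-4-ol.

octan-4-ol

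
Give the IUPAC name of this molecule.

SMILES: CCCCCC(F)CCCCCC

The parent chain contains 12 carbons (dodecane).
The numbering direction is chosen so that the substituent locant set {6} is lower than {7} at the first point of difference.
With this numbering: a fluoro group at C-6.
Putting it together: 6-fluorododecane.

6-fluorododecane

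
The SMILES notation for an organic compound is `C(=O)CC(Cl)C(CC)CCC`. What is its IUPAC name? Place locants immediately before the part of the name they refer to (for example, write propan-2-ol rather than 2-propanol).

Counting along the main chain through the –CHO group gives 7 carbons: the parent is heptane.
An aldehyde (terminal –CHO) is the principal characteristic group, giving the suffix -al.
Number the chain so that the aldehyde carbon is C-1 by definition.
That gives a chloro group at C-3; an ethyl group at C-4.
Substituent prefixes are cited in alphabetical order (multiplying prefixes like di-/tri- are ignored for ordering).
The name is 3-chloro-4-ethylheptanal.

3-chloro-4-ethylheptanal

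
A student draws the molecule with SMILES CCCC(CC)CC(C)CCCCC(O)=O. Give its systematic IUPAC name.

Counting along the main chain through the –COOH group gives 11 carbons: the parent is undecane.
The principal characteristic group is a carboxylic acid (terminal –COOH), named with the suffix -oic acid.
Number the chain so that the carboxylic acid carbon is C-1 by definition.
With this numbering: an ethyl group at C-8; a methyl group at C-6.
Prefixes are listed alphabetically: ethyl, methyl.
Assembling the pieces gives 8-ethyl-6-methylundecanoic acid.

8-ethyl-6-methylundecanoic acid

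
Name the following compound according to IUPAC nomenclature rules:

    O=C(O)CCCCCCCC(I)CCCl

The longest carbon chain that includes the –COOH group has 11 carbons, so the parent hydride is undecane.
The principal characteristic group is a carboxylic acid (terminal –COOH), named with the suffix -oic acid.
Choose the numbering such that the carboxylic acid carbon is C-1 by definition.
That gives a chloro group at C-11; an iodo group at C-9.
The substituents are ordered alphabetically, ignoring any di-/tri- multipliers.
Assembling the pieces gives 11-chloro-9-iodoundecanoic acid.

11-chloro-9-iodoundecanoic acid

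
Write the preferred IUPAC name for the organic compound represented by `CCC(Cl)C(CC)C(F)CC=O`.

The longest chain bearing the –CHO group is 7 carbons long (heptane).
The principal characteristic group is an aldehyde (terminal –CHO), named with the suffix -al.
Choose the numbering such that the aldehyde carbon is C-1 by definition.
That gives a chloro group at C-5; an ethyl group at C-4; a fluoro group at C-3.
The substituents are ordered alphabetically, ignoring any di-/tri- multipliers.
Assembling the pieces gives 5-chloro-4-ethyl-3-fluoroheptanal.

5-chloro-4-ethyl-3-fluoroheptanal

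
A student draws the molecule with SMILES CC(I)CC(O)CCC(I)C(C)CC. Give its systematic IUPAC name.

2,7-diiodo-8-methyldecan-4-ol

The longest carbon chain that includes the –OH group has 10 carbons, so the parent hydride is decane.
An alcohol (–OH) is the principal characteristic group, giving the suffix -ol.
Choose the numbering such that numbering from this end puts the hydroxyl group at C-4 rather than C-7.
With this numbering: the hydroxyl at C-4; iodo groups at C-2 and C-7; a methyl group at C-8.
The substituents are ordered alphabetically, ignoring any di-/tri- multipliers.
Putting it together: 2,7-diiodo-8-methyldecan-4-ol.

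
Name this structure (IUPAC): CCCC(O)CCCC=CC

dec-8-en-4-ol

The longest chain bearing the –OH group and the multiple bond is 10 carbons long (decane).
An alcohol (–OH) is the principal characteristic group, giving the suffix -ol.
The chain contains a C=C double bond, so the unsaturation ending is -ene.
Choose the numbering such that numbering from this end puts the hydroxyl group at C-4 rather than C-7.
With this numbering: the hydroxyl at C-4; the double bond between C-8 and C-9.
Assembling the pieces gives dec-8-en-4-ol.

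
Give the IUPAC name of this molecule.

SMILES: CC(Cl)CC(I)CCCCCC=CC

11-chloro-9-iodododec-2-ene

The longest chain bearing the multiple bond is 12 carbons long (dodecane).
A C=C double bond in the chain gives the infix -ene-.
The numbering direction is chosen so that numbering from this end puts the double bond at C-2 rather than C-10.
With this numbering: the double bond between C-2 and C-3; a chloro group at C-11; an iodo group at C-9.
Prefixes are listed alphabetically: chloro, iodo.
Assembling the pieces gives 11-chloro-9-iodododec-2-ene.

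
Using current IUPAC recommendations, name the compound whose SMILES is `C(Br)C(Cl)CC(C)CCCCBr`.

1,8-dibromo-2-chloro-4-methyloctane

The parent chain contains 8 carbons (octane).
Choose the numbering such that the substituent locant set {1,2,4,8} is lower than {1,5,7,8} at the first point of difference.
This places bromo groups at C-1 and C-8; a chloro group at C-2; a methyl group at C-4.
Substituent prefixes are cited in alphabetical order (multiplying prefixes like di-/tri- are ignored for ordering).
Putting it together: 1,8-dibromo-2-chloro-4-methyloctane.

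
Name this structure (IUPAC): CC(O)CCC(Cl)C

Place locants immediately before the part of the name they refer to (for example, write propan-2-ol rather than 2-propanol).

5-chlorohexan-2-ol

The longest carbon chain that includes the –OH group has 6 carbons, so the parent hydride is hexane.
An alcohol (–OH) is the principal characteristic group, giving the suffix -ol.
Number the chain so that numbering from this end puts the hydroxyl group at C-2 rather than C-5.
That gives the hydroxyl at C-2; a chloro group at C-5.
The name is 5-chlorohexan-2-ol.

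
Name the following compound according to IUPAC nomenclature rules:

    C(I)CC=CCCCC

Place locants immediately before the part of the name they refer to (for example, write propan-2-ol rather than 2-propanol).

The longest chain bearing the multiple bond is 8 carbons long (octane).
A C=C double bond in the chain gives the infix -ene-.
Choose the numbering such that numbering from this end puts the double bond at C-3 rather than C-5.
That gives the double bond between C-3 and C-4; an iodo group at C-1.
Putting it together: 1-iodooct-3-ene.

1-iodooct-3-ene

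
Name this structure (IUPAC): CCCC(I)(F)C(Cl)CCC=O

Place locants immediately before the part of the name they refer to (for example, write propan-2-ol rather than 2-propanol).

4-chloro-5-fluoro-5-iodooctanal

Counting along the main chain through the –CHO group gives 8 carbons: the parent is octane.
The highest-priority functional group is an aldehyde (terminal –CHO), so the name ends in -al.
Number the chain so that the aldehyde carbon is C-1 by definition.
That gives a chloro group at C-4; a fluoro group at C-5; an iodo group at C-5.
The substituents are ordered alphabetically, ignoring any di-/tri- multipliers.
Assembling the pieces gives 4-chloro-5-fluoro-5-iodooctanal.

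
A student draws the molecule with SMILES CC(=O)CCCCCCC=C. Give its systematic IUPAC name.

The longest carbon chain that includes the carbonyl and the multiple bond has 10 carbons, so the parent hydride is decane.
A ketone (C=O on an internal carbon) is the principal characteristic group, giving the suffix -one.
There is one C=C double bond, indicated by the ending -ene.
Number the chain so that numbering from this end puts the carbonyl group at C-2 rather than C-9.
That gives the carbonyl at C-2; the double bond between C-9 and C-10.
The name is dec-9-en-2-one.

dec-9-en-2-one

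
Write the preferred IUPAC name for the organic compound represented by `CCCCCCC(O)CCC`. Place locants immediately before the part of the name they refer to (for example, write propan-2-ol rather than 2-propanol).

decan-4-ol

The longest carbon chain that includes the –OH group has 10 carbons, so the parent hydride is decane.
The principal characteristic group is an alcohol (–OH), named with the suffix -ol.
Choose the numbering such that numbering from this end puts the hydroxyl group at C-4 rather than C-7.
This places the hydroxyl at C-4.
Assembling the pieces gives decan-4-ol.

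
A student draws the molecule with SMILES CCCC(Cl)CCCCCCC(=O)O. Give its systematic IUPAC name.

8-chloroundecanoic acid

The longest chain bearing the –COOH group is 11 carbons long (undecane).
The highest-priority functional group is a carboxylic acid (terminal –COOH), so the name ends in -oic acid.
The numbering direction is chosen so that the carboxylic acid carbon is C-1 by definition.
With this numbering: a chloro group at C-8.
Putting it together: 8-chloroundecanoic acid.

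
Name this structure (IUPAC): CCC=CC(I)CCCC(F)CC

Counting along the main chain through the multiple bond gives 11 carbons: the parent is undecane.
There is one C=C double bond, indicated by the ending -ene.
Choose the numbering such that numbering from this end puts the double bond at C-3 rather than C-8.
That gives the double bond between C-3 and C-4; a fluoro group at C-9; an iodo group at C-5.
Substituent prefixes are cited in alphabetical order (multiplying prefixes like di-/tri- are ignored for ordering).
Assembling the pieces gives 9-fluoro-5-iodoundec-3-ene.

9-fluoro-5-iodoundec-3-ene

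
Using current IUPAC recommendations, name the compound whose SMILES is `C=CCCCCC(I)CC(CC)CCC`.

The longest carbon chain that includes the multiple bond has 12 carbons, so the parent hydride is dodecane.
The chain contains a C=C double bond, so the unsaturation ending is -ene.
The numbering direction is chosen so that numbering from this end puts the double bond at C-1 rather than C-11.
This places the double bond between C-1 and C-2; an ethyl group at C-9; an iodo group at C-7.
Prefixes are listed alphabetically: ethyl, iodo.
Assembling the pieces gives 9-ethyl-7-iodododec-1-ene.

9-ethyl-7-iodododec-1-ene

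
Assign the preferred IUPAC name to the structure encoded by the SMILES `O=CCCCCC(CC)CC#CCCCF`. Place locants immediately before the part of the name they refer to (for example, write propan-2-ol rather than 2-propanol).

6-ethyl-12-fluorododec-8-ynal

The longest chain bearing the –CHO group and the multiple bond is 12 carbons long (dodecane).
The principal characteristic group is an aldehyde (terminal –CHO), named with the suffix -al.
The chain contains a C≡C triple bond, so the unsaturation ending is -yne.
The numbering direction is chosen so that the aldehyde carbon is C-1 by definition.
That gives the triple bond between C-8 and C-9; an ethyl group at C-6; a fluoro group at C-12.
Prefixes are listed alphabetically: ethyl, fluoro.
Assembling the pieces gives 6-ethyl-12-fluorododec-8-ynal.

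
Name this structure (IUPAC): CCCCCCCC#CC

dec-2-yne

The longest carbon chain that includes the multiple bond has 10 carbons, so the parent hydride is decane.
A C≡C triple bond in the chain gives the infix -yne-.
Choose the numbering such that numbering from this end puts the triple bond at C-2 rather than C-8.
That gives the triple bond between C-2 and C-3.
The name is dec-2-yne.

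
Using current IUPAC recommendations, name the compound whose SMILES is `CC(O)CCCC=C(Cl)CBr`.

8-bromo-7-chlorooct-6-en-2-ol

Counting along the main chain through the –OH group and the multiple bond gives 8 carbons: the parent is octane.
The highest-priority functional group is an alcohol (–OH), so the name ends in -ol.
There is one C=C double bond, indicated by the ending -ene.
The numbering direction is chosen so that numbering from this end puts the hydroxyl group at C-2 rather than C-7.
This places the hydroxyl at C-2; the double bond between C-6 and C-7; a bromo group at C-8; a chloro group at C-7.
Prefixes are listed alphabetically: bromo, chloro.
The name is 8-bromo-7-chlorooct-6-en-2-ol.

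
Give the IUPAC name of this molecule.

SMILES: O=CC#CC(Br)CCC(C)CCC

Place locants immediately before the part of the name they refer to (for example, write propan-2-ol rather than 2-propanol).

4-bromo-7-methyldec-2-ynal

The longest chain bearing the –CHO group and the multiple bond is 10 carbons long (decane).
The principal characteristic group is an aldehyde (terminal –CHO), named with the suffix -al.
The chain contains a C≡C triple bond, so the unsaturation ending is -yne.
The numbering direction is chosen so that the aldehyde carbon is C-1 by definition.
This places the triple bond between C-2 and C-3; a bromo group at C-4; a methyl group at C-7.
Substituent prefixes are cited in alphabetical order (multiplying prefixes like di-/tri- are ignored for ordering).
Putting it together: 4-bromo-7-methyldec-2-ynal.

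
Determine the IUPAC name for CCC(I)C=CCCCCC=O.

The longest chain bearing the –CHO group and the multiple bond is 10 carbons long (decane).
The principal characteristic group is an aldehyde (terminal –CHO), named with the suffix -al.
The chain contains a C=C double bond, so the unsaturation ending is -ene.
Number the chain so that the aldehyde carbon is C-1 by definition.
That gives the double bond between C-6 and C-7; an iodo group at C-8.
Assembling the pieces gives 8-iododec-6-enal.

8-iododec-6-enal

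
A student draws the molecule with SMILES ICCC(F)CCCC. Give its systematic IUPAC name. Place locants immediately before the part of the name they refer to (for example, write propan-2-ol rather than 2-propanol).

The longest carbon chain is 7 atoms: the parent is heptane.
Choose the numbering such that the substituent locant set {1,3} is lower than {5,7} at the first point of difference.
That gives a fluoro group at C-3; an iodo group at C-1.
Substituent prefixes are cited in alphabetical order (multiplying prefixes like di-/tri- are ignored for ordering).
Putting it together: 3-fluoro-1-iodoheptane.

3-fluoro-1-iodoheptane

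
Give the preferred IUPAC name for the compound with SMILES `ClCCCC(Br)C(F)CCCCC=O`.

The longest carbon chain that includes the –CHO group has 10 carbons, so the parent hydride is decane.
The highest-priority functional group is an aldehyde (terminal –CHO), so the name ends in -al.
The numbering direction is chosen so that the aldehyde carbon is C-1 by definition.
With this numbering: a bromo group at C-7; a chloro group at C-10; a fluoro group at C-6.
The substituents are ordered alphabetically, ignoring any di-/tri- multipliers.
The name is 7-bromo-10-chloro-6-fluorodecanal.

7-bromo-10-chloro-6-fluorodecanal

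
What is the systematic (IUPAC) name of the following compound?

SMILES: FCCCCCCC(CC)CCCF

4-ethyl-1,10-difluorodecane

The longest carbon chain is 10 atoms: the parent is decane.
Number the chain so that the substituent locant set {1,4,10} is lower than {1,7,10} at the first point of difference.
That gives an ethyl group at C-4; fluoro groups at C-1 and C-10.
The substituents are ordered alphabetically, ignoring any di-/tri- multipliers.
The name is 4-ethyl-1,10-difluorodecane.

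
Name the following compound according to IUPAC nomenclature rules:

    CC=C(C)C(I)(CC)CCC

4-ethyl-4-iodo-3-methylhept-2-ene

The longest chain bearing the multiple bond is 7 carbons long (heptane).
The chain contains a C=C double bond, so the unsaturation ending is -ene.
Number the chain so that numbering from this end puts the double bond at C-2 rather than C-5.
This places the double bond between C-2 and C-3; an ethyl group at C-4; an iodo group at C-4; a methyl group at C-3.
The substituents are ordered alphabetically, ignoring any di-/tri- multipliers.
The name is 4-ethyl-4-iodo-3-methylhept-2-ene.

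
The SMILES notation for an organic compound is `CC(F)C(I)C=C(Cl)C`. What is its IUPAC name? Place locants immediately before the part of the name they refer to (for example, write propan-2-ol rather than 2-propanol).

Counting along the main chain through the multiple bond gives 6 carbons: the parent is hexane.
There is one C=C double bond, indicated by the ending -ene.
Choose the numbering such that numbering from this end puts the double bond at C-2 rather than C-4.
That gives the double bond between C-2 and C-3; a chloro group at C-2; a fluoro group at C-5; an iodo group at C-4.
Prefixes are listed alphabetically: chloro, fluoro, iodo.
Putting it together: 2-chloro-5-fluoro-4-iodohex-2-ene.

2-chloro-5-fluoro-4-iodohex-2-ene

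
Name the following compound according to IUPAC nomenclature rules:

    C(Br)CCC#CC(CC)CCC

Counting along the main chain through the multiple bond gives 9 carbons: the parent is nonane.
A C≡C triple bond in the chain gives the infix -yne-.
Choose the numbering such that numbering from this end puts the triple bond at C-4 rather than C-5.
This places the triple bond between C-4 and C-5; a bromo group at C-1; an ethyl group at C-6.
Substituent prefixes are cited in alphabetical order (multiplying prefixes like di-/tri- are ignored for ordering).
Assembling the pieces gives 1-bromo-6-ethylnon-4-yne.

1-bromo-6-ethylnon-4-yne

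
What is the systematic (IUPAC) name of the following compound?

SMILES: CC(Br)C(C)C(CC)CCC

The longest continuous carbon chain has 7 atoms, so the parent hydride is heptane.
Choose the numbering such that the substituent locant set {2,3,4} is lower than {4,5,6} at the first point of difference.
This places a bromo group at C-2; an ethyl group at C-4; a methyl group at C-3.
Substituent prefixes are cited in alphabetical order (multiplying prefixes like di-/tri- are ignored for ordering).
The name is 2-bromo-4-ethyl-3-methylheptane.

2-bromo-4-ethyl-3-methylheptane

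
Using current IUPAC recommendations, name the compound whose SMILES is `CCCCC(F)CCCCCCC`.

The parent chain contains 12 carbons (dodecane).
Choose the numbering such that the substituent locant set {5} is lower than {8} at the first point of difference.
With this numbering: a fluoro group at C-5.
The name is 5-fluorododecane.

5-fluorododecane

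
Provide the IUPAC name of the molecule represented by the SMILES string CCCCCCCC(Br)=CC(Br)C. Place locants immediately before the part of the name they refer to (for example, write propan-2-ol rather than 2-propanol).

The longest carbon chain that includes the multiple bond has 11 carbons, so the parent hydride is undecane.
There is one C=C double bond, indicated by the ending -ene.
The numbering direction is chosen so that numbering from this end puts the double bond at C-3 rather than C-8.
With this numbering: the double bond between C-3 and C-4; bromo groups at C-2 and C-4.
Putting it together: 2,4-dibromoundec-3-ene.

2,4-dibromoundec-3-ene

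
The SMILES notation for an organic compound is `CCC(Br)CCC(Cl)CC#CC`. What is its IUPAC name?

8-bromo-5-chlorodec-2-yne

The longest carbon chain that includes the multiple bond has 10 carbons, so the parent hydride is decane.
A C≡C triple bond in the chain gives the infix -yne-.
Choose the numbering such that numbering from this end puts the triple bond at C-2 rather than C-8.
This places the triple bond between C-2 and C-3; a bromo group at C-8; a chloro group at C-5.
Prefixes are listed alphabetically: bromo, chloro.
Assembling the pieces gives 8-bromo-5-chlorodec-2-yne.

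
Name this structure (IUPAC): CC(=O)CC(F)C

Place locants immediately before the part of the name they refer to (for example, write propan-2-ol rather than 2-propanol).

The longest carbon chain that includes the carbonyl has 5 carbons, so the parent hydride is pentane.
The highest-priority functional group is a ketone (C=O on an internal carbon), so the name ends in -one.
The numbering direction is chosen so that numbering from this end puts the carbonyl group at C-2 rather than C-4.
That gives the carbonyl at C-2; a fluoro group at C-4.
Putting it together: 4-fluoropentan-2-one.

4-fluoropentan-2-one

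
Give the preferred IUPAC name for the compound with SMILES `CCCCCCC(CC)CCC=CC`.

6-ethyldodec-2-ene

Counting along the main chain through the multiple bond gives 12 carbons: the parent is dodecane.
A C=C double bond in the chain gives the infix -ene-.
Number the chain so that numbering from this end puts the double bond at C-2 rather than C-10.
With this numbering: the double bond between C-2 and C-3; an ethyl group at C-6.
Putting it together: 6-ethyldodec-2-ene.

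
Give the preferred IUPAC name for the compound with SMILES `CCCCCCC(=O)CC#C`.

dec-1-yn-4-one

The longest chain bearing the carbonyl and the multiple bond is 10 carbons long (decane).
The highest-priority functional group is a ketone (C=O on an internal carbon), so the name ends in -one.
There is one C≡C triple bond, indicated by the ending -yne.
Choose the numbering such that numbering from this end puts the carbonyl group at C-4 rather than C-7.
This places the carbonyl at C-4; the triple bond between C-1 and C-2.
Putting it together: dec-1-yn-4-one.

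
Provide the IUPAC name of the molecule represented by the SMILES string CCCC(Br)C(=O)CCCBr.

1,5-dibromooctan-4-one

The longest carbon chain that includes the carbonyl has 8 carbons, so the parent hydride is octane.
A ketone (C=O on an internal carbon) is the principal characteristic group, giving the suffix -one.
Number the chain so that numbering from this end puts the carbonyl group at C-4 rather than C-5.
That gives the carbonyl at C-4; bromo groups at C-1 and C-5.
The name is 1,5-dibromooctan-4-one.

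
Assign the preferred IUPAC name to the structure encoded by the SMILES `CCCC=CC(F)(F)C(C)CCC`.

6,6-difluoro-7-methyldec-4-ene

Counting along the main chain through the multiple bond gives 10 carbons: the parent is decane.
The chain contains a C=C double bond, so the unsaturation ending is -ene.
Choose the numbering such that numbering from this end puts the double bond at C-4 rather than C-6.
That gives the double bond between C-4 and C-5; two fluoro groups at C-6; a methyl group at C-7.
Substituent prefixes are cited in alphabetical order (multiplying prefixes like di-/tri- are ignored for ordering).
The name is 6,6-difluoro-7-methyldec-4-ene.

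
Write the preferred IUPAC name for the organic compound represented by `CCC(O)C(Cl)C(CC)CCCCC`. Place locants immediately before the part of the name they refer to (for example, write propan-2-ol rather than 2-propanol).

4-chloro-5-ethyldecan-3-ol

Counting along the main chain through the –OH group gives 10 carbons: the parent is decane.
The principal characteristic group is an alcohol (–OH), named with the suffix -ol.
Choose the numbering such that numbering from this end puts the hydroxyl group at C-3 rather than C-8.
With this numbering: the hydroxyl at C-3; a chloro group at C-4; an ethyl group at C-5.
Prefixes are listed alphabetically: chloro, ethyl.
Assembling the pieces gives 4-chloro-5-ethyldecan-3-ol.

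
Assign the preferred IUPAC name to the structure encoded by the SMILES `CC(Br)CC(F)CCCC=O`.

The longest carbon chain that includes the –CHO group has 8 carbons, so the parent hydride is octane.
The highest-priority functional group is an aldehyde (terminal –CHO), so the name ends in -al.
Number the chain so that the aldehyde carbon is C-1 by definition.
With this numbering: a bromo group at C-7; a fluoro group at C-5.
Prefixes are listed alphabetically: bromo, fluoro.
The name is 7-bromo-5-fluorooctanal.

7-bromo-5-fluorooctanal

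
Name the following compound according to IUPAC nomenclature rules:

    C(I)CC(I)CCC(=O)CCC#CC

Counting along the main chain through the carbonyl and the multiple bond gives 11 carbons: the parent is undecane.
A ketone (C=O on an internal carbon) is the principal characteristic group, giving the suffix -one.
There is one C≡C triple bond, indicated by the ending -yne.
The numbering direction is chosen so that numbering from this end puts the triple bond at C-2 rather than C-9.
This places the carbonyl at C-6; the triple bond between C-2 and C-3; iodo groups at C-9 and C-11.
Assembling the pieces gives 9,11-diiodoundec-2-yn-6-one.

9,11-diiodoundec-2-yn-6-one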